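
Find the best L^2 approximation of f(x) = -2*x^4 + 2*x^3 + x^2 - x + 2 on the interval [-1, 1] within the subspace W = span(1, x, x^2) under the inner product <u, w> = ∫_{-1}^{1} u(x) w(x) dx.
g(x) = -5*x^2/7 + x/5 + 76/35

The best approximation g ∈ W is the orthogonal projection of f onto W. Writing g = a_0 + a_1 x + a_2 x^2, the coefficients solve the normal equations G · a = b where
  G_{ij} = <φ_i, φ_j> and b_i = <f, φ_i>, with φ_0 = 1, φ_1 = x, φ_2 = x^2.
G =
  [2, 0, 2/3]
  [0, 2/3, 0]
  [2/3, 0, 2/5],
b = (58/15, 2/15, 122/105).
Solving gives a_0 = 76/35, a_1 = 1/5, a_2 = -5/7, so
  g(x) = -5*x^2/7 + x/5 + 76/35.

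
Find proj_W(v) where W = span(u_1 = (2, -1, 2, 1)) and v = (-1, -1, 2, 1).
proj_W(v) = (4/5, -2/5, 4/5, 2/5)

Set up U = [u_1 | ... | u_1] ∈ R^(4×1). The projector onto W = col(U) is P = U (U^T U)^(-1) U^T.
Compute U^T U =
  [10],
and U^T v = (4).
Solve U^T U · c = U^T v for the coefficients: c = (2/5). The projection is proj_W(v) = U c.
Check: (v - proj_W(v)) · u_1 = 0  (should be 0).
Result: proj_W(v) = (4/5, -2/5, 4/5, 2/5).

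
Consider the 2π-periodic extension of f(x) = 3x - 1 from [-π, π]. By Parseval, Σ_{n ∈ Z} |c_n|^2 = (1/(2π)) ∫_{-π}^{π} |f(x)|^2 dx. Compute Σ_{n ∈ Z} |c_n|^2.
Σ |c_n|^2 = 3π^2 + 1

Expand and integrate term by term over [-π, π]:
  ∫ (3x)^2 dx = 9·(2π^3/3); ∫ 2·3·(-1)·x dx = 0 (odd integrand); ∫ (-1)^2 dx = 1·2π.
So (1/(2π)) ∫_{-π}^{π} (3x - 1)^2 dx = 9π^2/3 + 1 = 3π^2 + 1.
Parseval ⇒ Σ |c_n|^2 = 3π^2 + 1.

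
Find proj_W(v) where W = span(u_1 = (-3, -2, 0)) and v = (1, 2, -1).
proj_W(v) = (21/13, 14/13, 0)

Set up U = [u_1 | ... | u_1] ∈ R^(3×1). The projector onto W = col(U) is P = U (U^T U)^(-1) U^T.
Compute U^T U =
  [13],
and U^T v = (-7).
Solve U^T U · c = U^T v for the coefficients: c = (-7/13). The projection is proj_W(v) = U c.
Check: (v - proj_W(v)) · u_1 = 0  (should be 0).
Result: proj_W(v) = (21/13, 14/13, 0).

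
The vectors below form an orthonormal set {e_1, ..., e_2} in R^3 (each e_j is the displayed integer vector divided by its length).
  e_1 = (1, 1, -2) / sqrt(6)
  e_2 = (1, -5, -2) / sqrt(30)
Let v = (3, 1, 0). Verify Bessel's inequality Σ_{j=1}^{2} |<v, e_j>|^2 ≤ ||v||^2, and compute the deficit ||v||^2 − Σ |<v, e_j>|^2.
Σ |<v, e_j>|^2 = 14/5; ||v||^2 = 10; deficit = 36/5

Write each e_j = u_j / sqrt(<u_j, u_j>) where u_j is the displayed integer vector. Then <v, e_j> = <v, u_j> / sqrt(<u_j, u_j>), so |<v, e_j>|^2 = <v, u_j>^2 / <u_j, u_j>.
Coefficients: <v, e_1> = 4/sqrt(6), <v, e_2> = -2/sqrt(30).
Square and sum: Σ |<v, e_j>|^2 = 14/5.
Compute ||v||^2 = v·v = 10.
Deficit = 10 − 14/5 = 36/5 ≥ 0, confirming Bessel's inequality. (The deficit equals ||v − Σ <v,e_j> e_j||^2, the squared distance from v to span{e_j}.)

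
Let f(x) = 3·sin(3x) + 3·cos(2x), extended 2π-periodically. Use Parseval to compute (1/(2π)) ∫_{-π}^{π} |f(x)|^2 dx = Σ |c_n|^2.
Σ |c_n|^2 = 9

Expand |f|^2 and use orthogonality of {sin(nx), cos(mx)} on [-π, π]:
  ∫_{-π}^{π} sin(nx)^2 dx = π, ∫ cos(mx)^2 dx = π, and cross terms integrate to 0.
So ∫_{-π}^{π} f(x)^2 dx = 3^2 · π + 3^2 · π = (9 + 9)π.
Divide by 2π: (9 + 9)/2 = 9.
By Parseval, this equals Σ |c_n|^2.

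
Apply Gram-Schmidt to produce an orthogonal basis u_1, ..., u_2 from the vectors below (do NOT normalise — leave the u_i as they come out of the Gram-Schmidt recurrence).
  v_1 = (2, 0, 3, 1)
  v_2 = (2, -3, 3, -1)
Orthogonal basis:
  u_1 = (2, 0, 3, 1)
  u_2 = (2/7, -3, 3/7, -13/7)

Apply the Gram-Schmidt recurrence
  u_1 = v_1
  u_i = v_i − Σ_{j<i} ((v_i · u_j) / (u_j · u_j)) · u_j.

Step by step this gives:
  u_1 = (2, 0, 3, 1)
  u_2 = (2/7, -3, 3/7, -13/7)

Orthogonality check:
  u_2 · u_1 = 0 (should be 0)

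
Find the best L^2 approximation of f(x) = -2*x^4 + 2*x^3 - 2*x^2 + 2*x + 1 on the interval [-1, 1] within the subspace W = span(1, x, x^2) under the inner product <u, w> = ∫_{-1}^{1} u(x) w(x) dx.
g(x) = -26*x^2/7 + 16*x/5 + 41/35

The best approximation g ∈ W is the orthogonal projection of f onto W. Writing g = a_0 + a_1 x + a_2 x^2, the coefficients solve the normal equations G · a = b where
  G_{ij} = <φ_i, φ_j> and b_i = <f, φ_i>, with φ_0 = 1, φ_1 = x, φ_2 = x^2.
G =
  [2, 0, 2/3]
  [0, 2/3, 0]
  [2/3, 0, 2/5],
b = (-2/15, 32/15, -74/105).
Solving gives a_0 = 41/35, a_1 = 16/5, a_2 = -26/7, so
  g(x) = -26*x^2/7 + 16*x/5 + 41/35.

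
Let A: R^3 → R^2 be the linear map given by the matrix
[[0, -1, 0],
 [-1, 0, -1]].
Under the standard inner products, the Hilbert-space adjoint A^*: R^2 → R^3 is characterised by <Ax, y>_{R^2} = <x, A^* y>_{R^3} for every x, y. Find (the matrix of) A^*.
A^* = A^T =
[[0, -1],
 [-1, 0],
 [0, -1]]

For real matrices with standard dot products, the defining identity <Ax, y> = <x, A^* y> gives (Ax)^T y = x^T (A^*) y, i.e. x^T A^T y = x^T (A^*) y. Since this holds for all x, y, we must have A^* = A^T. Therefore
A^* =
[[0, -1],
 [-1, 0],
 [0, -1]].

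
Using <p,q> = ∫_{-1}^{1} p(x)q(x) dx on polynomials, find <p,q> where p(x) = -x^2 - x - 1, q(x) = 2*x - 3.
<p,q> = 20/3

Expand the product: p(x)·q(x) = -2*x^3 + x^2 + x + 3.
∫_{-1}^{1} of each monomial x^k gives [2/(k+1) if k even, 0 if k odd]. Integrating term-by-term (or equivalently evaluating the antiderivative F(x) = -x^4/2 + x^3/3 + x^2/2 + 3*x at the endpoints):
  F(1) − F(−1) = 10/3 − (-10/3) = 20/3.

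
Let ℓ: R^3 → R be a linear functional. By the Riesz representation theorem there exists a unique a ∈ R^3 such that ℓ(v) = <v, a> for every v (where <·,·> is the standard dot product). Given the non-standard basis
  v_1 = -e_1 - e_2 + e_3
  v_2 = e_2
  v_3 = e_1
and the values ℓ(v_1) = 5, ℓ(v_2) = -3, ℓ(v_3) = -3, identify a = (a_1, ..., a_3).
a = (-3, -3, -1)

Write a = (a_1, ..., a_3) in the standard basis. For each basis vector v_i, ℓ(v_i) = <v_i, a> is a linear equation in the a_j's. Collect the n equations into a matrix system V a = ℓ, where row i of V is v_i (expressed in the standard basis). Since V is invertible (lower-triangular with 1s on the diagonal, up to permutation), solve by back-substitution:
  V =
[[-1, -1, 1],
 [0, 1, 0],
 [1, 0, 0]]
  V a = (5, -3, -3)
Solving gives a = (-3, -3, -1).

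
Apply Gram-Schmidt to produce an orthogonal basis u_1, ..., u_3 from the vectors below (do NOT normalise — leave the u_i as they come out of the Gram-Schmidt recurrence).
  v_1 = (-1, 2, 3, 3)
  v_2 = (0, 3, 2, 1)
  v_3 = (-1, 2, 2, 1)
Orthogonal basis:
  u_1 = (-1, 2, 3, 3)
  u_2 = (15/23, 39/23, 1/23, -22/23)
  u_3 = (-66/97, 3/97, 15/97, -39/97)

Apply the Gram-Schmidt recurrence
  u_1 = v_1
  u_i = v_i − Σ_{j<i} ((v_i · u_j) / (u_j · u_j)) · u_j.

Step by step this gives:
  u_1 = (-1, 2, 3, 3)
  u_2 = (15/23, 39/23, 1/23, -22/23)
  u_3 = (-66/97, 3/97, 15/97, -39/97)

Orthogonality check:
  u_2 · u_1 = 0 (should be 0)
  u_3 · u_1 = 0 (should be 0)
  u_3 · u_2 = 0 (should be 0)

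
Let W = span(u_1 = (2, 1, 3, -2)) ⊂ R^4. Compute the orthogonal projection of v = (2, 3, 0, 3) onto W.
proj_W(v) = (1/9, 1/18, 1/6, -1/9)

Set up U = [u_1 | ... | u_1] ∈ R^(4×1). The projector onto W = col(U) is P = U (U^T U)^(-1) U^T.
Compute U^T U =
  [18],
and U^T v = (1).
Solve U^T U · c = U^T v for the coefficients: c = (1/18). The projection is proj_W(v) = U c.
Check: (v - proj_W(v)) · u_1 = 0  (should be 0).
Result: proj_W(v) = (1/9, 1/18, 1/6, -1/9).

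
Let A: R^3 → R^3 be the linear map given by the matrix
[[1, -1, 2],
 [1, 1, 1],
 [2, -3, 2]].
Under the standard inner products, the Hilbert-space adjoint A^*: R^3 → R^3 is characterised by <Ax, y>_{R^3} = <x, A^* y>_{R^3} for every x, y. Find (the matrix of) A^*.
A^* = A^T =
[[1, 1, 2],
 [-1, 1, -3],
 [2, 1, 2]]

For real matrices with standard dot products, the defining identity <Ax, y> = <x, A^* y> gives (Ax)^T y = x^T (A^*) y, i.e. x^T A^T y = x^T (A^*) y. Since this holds for all x, y, we must have A^* = A^T. Therefore
A^* =
[[1, 1, 2],
 [-1, 1, -3],
 [2, 1, 2]].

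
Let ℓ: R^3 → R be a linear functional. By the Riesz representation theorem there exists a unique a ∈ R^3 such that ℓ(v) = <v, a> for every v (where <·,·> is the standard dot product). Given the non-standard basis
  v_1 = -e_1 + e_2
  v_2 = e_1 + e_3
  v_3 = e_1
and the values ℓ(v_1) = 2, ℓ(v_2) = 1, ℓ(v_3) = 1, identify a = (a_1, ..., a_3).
a = (1, 3, 0)

Write a = (a_1, ..., a_3) in the standard basis. For each basis vector v_i, ℓ(v_i) = <v_i, a> is a linear equation in the a_j's. Collect the n equations into a matrix system V a = ℓ, where row i of V is v_i (expressed in the standard basis). Since V is invertible (lower-triangular with 1s on the diagonal, up to permutation), solve by back-substitution:
  V =
[[-1, 1, 0],
 [1, 0, 1],
 [1, 0, 0]]
  V a = (2, 1, 1)
Solving gives a = (1, 3, 0).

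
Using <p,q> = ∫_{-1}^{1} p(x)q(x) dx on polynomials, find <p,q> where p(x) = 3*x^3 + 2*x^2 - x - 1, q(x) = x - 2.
<p,q> = 28/15

Expand the product: p(x)·q(x) = 3*x^4 - 4*x^3 - 5*x^2 + x + 2.
∫_{-1}^{1} of each monomial x^k gives [2/(k+1) if k even, 0 if k odd]. Integrating term-by-term (or equivalently evaluating the antiderivative F(x) = 3*x^5/5 - x^4 - 5*x^3/3 + x^2/2 + 2*x at the endpoints):
  F(1) − F(−1) = 13/30 − (-43/30) = 28/15.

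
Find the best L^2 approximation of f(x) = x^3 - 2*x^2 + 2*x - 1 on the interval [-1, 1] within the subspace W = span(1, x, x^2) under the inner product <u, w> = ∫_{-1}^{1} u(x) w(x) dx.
g(x) = -2*x^2 + 13*x/5 - 1

The best approximation g ∈ W is the orthogonal projection of f onto W. Writing g = a_0 + a_1 x + a_2 x^2, the coefficients solve the normal equations G · a = b where
  G_{ij} = <φ_i, φ_j> and b_i = <f, φ_i>, with φ_0 = 1, φ_1 = x, φ_2 = x^2.
G =
  [2, 0, 2/3]
  [0, 2/3, 0]
  [2/3, 0, 2/5],
b = (-10/3, 26/15, -22/15).
Solving gives a_0 = -1, a_1 = 13/5, a_2 = -2, so
  g(x) = -2*x^2 + 13*x/5 - 1.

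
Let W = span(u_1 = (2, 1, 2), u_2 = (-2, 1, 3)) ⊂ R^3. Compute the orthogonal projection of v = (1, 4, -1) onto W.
proj_W(v) = (160/117, 38/117, 55/117)

Set up U = [u_1 | ... | u_2] ∈ R^(3×2). The projector onto W = col(U) is P = U (U^T U)^(-1) U^T.
Compute U^T U =
  [9, 3]
  [3, 14],
and U^T v = (4, -1).
Solve U^T U · c = U^T v for the coefficients: c = (59/117, -7/39). The projection is proj_W(v) = U c.
Check: (v - proj_W(v)) · u_1 = 0  (should be 0).
Check: (v - proj_W(v)) · u_2 = 0  (should be 0).
Result: proj_W(v) = (160/117, 38/117, 55/117).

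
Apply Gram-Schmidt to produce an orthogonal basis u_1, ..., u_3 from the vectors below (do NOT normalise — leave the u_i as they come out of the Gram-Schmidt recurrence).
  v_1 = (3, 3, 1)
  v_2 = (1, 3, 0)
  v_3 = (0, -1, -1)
Orthogonal basis:
  u_1 = (3, 3, 1)
  u_2 = (-17/19, 21/19, -12/19)
  u_3 = (21/46, -7/46, -21/23)

Apply the Gram-Schmidt recurrence
  u_1 = v_1
  u_i = v_i − Σ_{j<i} ((v_i · u_j) / (u_j · u_j)) · u_j.

Step by step this gives:
  u_1 = (3, 3, 1)
  u_2 = (-17/19, 21/19, -12/19)
  u_3 = (21/46, -7/46, -21/23)

Orthogonality check:
  u_2 · u_1 = 0 (should be 0)
  u_3 · u_1 = 0 (should be 0)
  u_3 · u_2 = 0 (should be 0)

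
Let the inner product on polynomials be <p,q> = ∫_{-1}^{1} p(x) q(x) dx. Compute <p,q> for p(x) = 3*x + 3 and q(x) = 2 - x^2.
<p,q> = 10

Expand the product: p(x)·q(x) = -3*x^3 - 3*x^2 + 6*x + 6.
∫_{-1}^{1} of each monomial x^k gives [2/(k+1) if k even, 0 if k odd]. Integrating term-by-term (or equivalently evaluating the antiderivative F(x) = -3*x^4/4 - x^3 + 3*x^2 + 6*x at the endpoints):
  F(1) − F(−1) = 29/4 − (-11/4) = 10.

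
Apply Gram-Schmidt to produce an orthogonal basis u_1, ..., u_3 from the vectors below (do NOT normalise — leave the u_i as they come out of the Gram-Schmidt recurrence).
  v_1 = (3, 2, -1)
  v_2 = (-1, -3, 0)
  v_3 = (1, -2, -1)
Orthogonal basis:
  u_1 = (3, 2, -1)
  u_2 = (13/14, -12/7, -9/14)
  u_3 = (-6/59, 2/59, -14/59)

Apply the Gram-Schmidt recurrence
  u_1 = v_1
  u_i = v_i − Σ_{j<i} ((v_i · u_j) / (u_j · u_j)) · u_j.

Step by step this gives:
  u_1 = (3, 2, -1)
  u_2 = (13/14, -12/7, -9/14)
  u_3 = (-6/59, 2/59, -14/59)

Orthogonality check:
  u_2 · u_1 = 0 (should be 0)
  u_3 · u_1 = 0 (should be 0)
  u_3 · u_2 = 0 (should be 0)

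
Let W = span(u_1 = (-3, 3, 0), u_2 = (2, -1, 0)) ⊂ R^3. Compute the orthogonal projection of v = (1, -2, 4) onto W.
proj_W(v) = (1, -2, 0)

Set up U = [u_1 | ... | u_2] ∈ R^(3×2). The projector onto W = col(U) is P = U (U^T U)^(-1) U^T.
Compute U^T U =
  [18, -9]
  [-9, 5],
and U^T v = (-9, 4).
Solve U^T U · c = U^T v for the coefficients: c = (-1, -1). The projection is proj_W(v) = U c.
Check: (v - proj_W(v)) · u_1 = 0  (should be 0).
Check: (v - proj_W(v)) · u_2 = 0  (should be 0).
Result: proj_W(v) = (1, -2, 0).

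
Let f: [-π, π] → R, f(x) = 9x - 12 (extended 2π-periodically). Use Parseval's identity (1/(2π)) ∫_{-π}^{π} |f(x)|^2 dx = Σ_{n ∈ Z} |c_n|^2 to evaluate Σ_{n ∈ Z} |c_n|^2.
Σ |c_n|^2 = 27π^2 + 144

Expand and integrate term by term over [-π, π]:
  ∫ (9x)^2 dx = 81·(2π^3/3); ∫ 2·9·(-12)·x dx = 0 (odd integrand); ∫ (-12)^2 dx = 144·2π.
So (1/(2π)) ∫_{-π}^{π} (9x - 12)^2 dx = 81π^2/3 + 144 = 27π^2 + 144.
Parseval ⇒ Σ |c_n|^2 = 27π^2 + 144.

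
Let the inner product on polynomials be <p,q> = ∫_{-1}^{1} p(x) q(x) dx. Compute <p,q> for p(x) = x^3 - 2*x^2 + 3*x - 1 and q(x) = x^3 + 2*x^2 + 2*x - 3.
<p,q> = 1402/105

Expand the product: p(x)·q(x) = x^6 + x^4 - 2*x^3 + 10*x^2 - 11*x + 3.
∫_{-1}^{1} of each monomial x^k gives [2/(k+1) if k even, 0 if k odd]. Integrating term-by-term (or equivalently evaluating the antiderivative F(x) = x^7/7 + x^5/5 - x^4/2 + 10*x^3/3 - 11*x^2/2 + 3*x at the endpoints):
  F(1) − F(−1) = 71/105 − (-1331/105) = 1402/105.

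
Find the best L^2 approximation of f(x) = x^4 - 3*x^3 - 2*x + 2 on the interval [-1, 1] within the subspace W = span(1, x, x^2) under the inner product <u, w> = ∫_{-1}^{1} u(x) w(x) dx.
g(x) = 6*x^2/7 - 19*x/5 + 67/35

The best approximation g ∈ W is the orthogonal projection of f onto W. Writing g = a_0 + a_1 x + a_2 x^2, the coefficients solve the normal equations G · a = b where
  G_{ij} = <φ_i, φ_j> and b_i = <f, φ_i>, with φ_0 = 1, φ_1 = x, φ_2 = x^2.
G =
  [2, 0, 2/3]
  [0, 2/3, 0]
  [2/3, 0, 2/5],
b = (22/5, -38/15, 34/21).
Solving gives a_0 = 67/35, a_1 = -19/5, a_2 = 6/7, so
  g(x) = 6*x^2/7 - 19*x/5 + 67/35.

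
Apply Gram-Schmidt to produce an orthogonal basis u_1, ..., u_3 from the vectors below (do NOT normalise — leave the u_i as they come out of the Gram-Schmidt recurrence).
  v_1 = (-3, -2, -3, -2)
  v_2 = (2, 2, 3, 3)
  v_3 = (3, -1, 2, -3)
Orthogonal basis:
  u_1 = (-3, -2, -3, -2)
  u_2 = (-23/26, 1/13, 3/26, 14/13)
  u_3 = (-20/51, -67/51, 26/17, -20/51)

Apply the Gram-Schmidt recurrence
  u_1 = v_1
  u_i = v_i − Σ_{j<i} ((v_i · u_j) / (u_j · u_j)) · u_j.

Step by step this gives:
  u_1 = (-3, -2, -3, -2)
  u_2 = (-23/26, 1/13, 3/26, 14/13)
  u_3 = (-20/51, -67/51, 26/17, -20/51)

Orthogonality check:
  u_2 · u_1 = 0 (should be 0)
  u_3 · u_1 = 0 (should be 0)
  u_3 · u_2 = 0 (should be 0)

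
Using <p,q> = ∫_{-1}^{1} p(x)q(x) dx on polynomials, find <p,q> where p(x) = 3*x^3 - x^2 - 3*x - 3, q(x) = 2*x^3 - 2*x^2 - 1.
<p,q> = 1132/105

Expand the product: p(x)·q(x) = 6*x^6 - 8*x^5 - 4*x^4 - 3*x^3 + 7*x^2 + 3*x + 3.
∫_{-1}^{1} of each monomial x^k gives [2/(k+1) if k even, 0 if k odd]. Integrating term-by-term (or equivalently evaluating the antiderivative F(x) = 6*x^7/7 - 4*x^6/3 - 4*x^5/5 - 3*x^4/4 + 7*x^3/3 + 3*x^2/2 + 3*x at the endpoints):
  F(1) − F(−1) = 673/140 − (-2509/420) = 1132/105.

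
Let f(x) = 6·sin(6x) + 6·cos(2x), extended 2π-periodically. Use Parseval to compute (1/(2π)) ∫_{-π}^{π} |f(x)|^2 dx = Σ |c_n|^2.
Σ |c_n|^2 = 36

Expand |f|^2 and use orthogonality of {sin(nx), cos(mx)} on [-π, π]:
  ∫_{-π}^{π} sin(nx)^2 dx = π, ∫ cos(mx)^2 dx = π, and cross terms integrate to 0.
So ∫_{-π}^{π} f(x)^2 dx = 6^2 · π + 6^2 · π = (36 + 36)π.
Divide by 2π: (36 + 36)/2 = 36.
By Parseval, this equals Σ |c_n|^2.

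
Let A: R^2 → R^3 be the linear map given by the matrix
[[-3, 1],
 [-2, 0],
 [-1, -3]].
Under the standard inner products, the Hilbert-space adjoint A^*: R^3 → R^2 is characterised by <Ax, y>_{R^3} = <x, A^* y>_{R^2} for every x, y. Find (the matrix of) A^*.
A^* = A^T =
[[-3, -2, -1],
 [1, 0, -3]]

For real matrices with standard dot products, the defining identity <Ax, y> = <x, A^* y> gives (Ax)^T y = x^T (A^*) y, i.e. x^T A^T y = x^T (A^*) y. Since this holds for all x, y, we must have A^* = A^T. Therefore
A^* =
[[-3, -2, -1],
 [1, 0, -3]].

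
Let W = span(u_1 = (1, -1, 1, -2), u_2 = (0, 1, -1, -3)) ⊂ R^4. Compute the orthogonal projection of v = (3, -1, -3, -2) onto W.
proj_W(v) = (23/61, 13/61, -13/61, -154/61)

Set up U = [u_1 | ... | u_2] ∈ R^(4×2). The projector onto W = col(U) is P = U (U^T U)^(-1) U^T.
Compute U^T U =
  [7, 4]
  [4, 11],
and U^T v = (5, 8).
Solve U^T U · c = U^T v for the coefficients: c = (23/61, 36/61). The projection is proj_W(v) = U c.
Check: (v - proj_W(v)) · u_1 = 0  (should be 0).
Check: (v - proj_W(v)) · u_2 = 0  (should be 0).
Result: proj_W(v) = (23/61, 13/61, -13/61, -154/61).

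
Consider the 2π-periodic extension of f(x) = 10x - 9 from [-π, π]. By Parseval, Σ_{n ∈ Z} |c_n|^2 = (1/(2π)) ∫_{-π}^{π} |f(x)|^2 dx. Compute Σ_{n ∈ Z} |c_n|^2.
Σ |c_n|^2 = 100π^2/3 + 81

Expand and integrate term by term over [-π, π]:
  ∫ (10x)^2 dx = 100·(2π^3/3); ∫ 2·10·(-9)·x dx = 0 (odd integrand); ∫ (-9)^2 dx = 81·2π.
So (1/(2π)) ∫_{-π}^{π} (10x - 9)^2 dx = 100π^2/3 + 81 = 100π^2/3 + 81.
Parseval ⇒ Σ |c_n|^2 = 100π^2/3 + 81.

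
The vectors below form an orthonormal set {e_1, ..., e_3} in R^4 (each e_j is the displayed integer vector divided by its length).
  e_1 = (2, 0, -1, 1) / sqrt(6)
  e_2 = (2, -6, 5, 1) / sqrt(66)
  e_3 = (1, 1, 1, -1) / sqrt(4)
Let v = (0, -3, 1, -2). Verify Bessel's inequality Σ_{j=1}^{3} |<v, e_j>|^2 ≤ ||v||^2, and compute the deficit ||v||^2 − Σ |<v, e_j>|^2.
Σ |<v, e_j>|^2 = 90/11; ||v||^2 = 14; deficit = 64/11

Write each e_j = u_j / sqrt(<u_j, u_j>) where u_j is the displayed integer vector. Then <v, e_j> = <v, u_j> / sqrt(<u_j, u_j>), so |<v, e_j>|^2 = <v, u_j>^2 / <u_j, u_j>.
Coefficients: <v, e_1> = -3/sqrt(6), <v, e_2> = 21/sqrt(66), <v, e_3> = 0/sqrt(4).
Square and sum: Σ |<v, e_j>|^2 = 90/11.
Compute ||v||^2 = v·v = 14.
Deficit = 14 − 90/11 = 64/11 ≥ 0, confirming Bessel's inequality. (The deficit equals ||v − Σ <v,e_j> e_j||^2, the squared distance from v to span{e_j}.)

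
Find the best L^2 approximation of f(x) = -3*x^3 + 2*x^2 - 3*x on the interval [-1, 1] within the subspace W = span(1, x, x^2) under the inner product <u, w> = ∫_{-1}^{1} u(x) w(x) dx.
g(x) = 2*x^2 - 24*x/5

The best approximation g ∈ W is the orthogonal projection of f onto W. Writing g = a_0 + a_1 x + a_2 x^2, the coefficients solve the normal equations G · a = b where
  G_{ij} = <φ_i, φ_j> and b_i = <f, φ_i>, with φ_0 = 1, φ_1 = x, φ_2 = x^2.
G =
  [2, 0, 2/3]
  [0, 2/3, 0]
  [2/3, 0, 2/5],
b = (4/3, -16/5, 4/5).
Solving gives a_0 = 0, a_1 = -24/5, a_2 = 2, so
  g(x) = 2*x^2 - 24*x/5.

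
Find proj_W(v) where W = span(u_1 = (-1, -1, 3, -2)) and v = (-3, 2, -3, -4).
proj_W(v) = (0, 0, 0, 0)

Set up U = [u_1 | ... | u_1] ∈ R^(4×1). The projector onto W = col(U) is P = U (U^T U)^(-1) U^T.
Compute U^T U =
  [15],
and U^T v = (0).
Solve U^T U · c = U^T v for the coefficients: c = (0). The projection is proj_W(v) = U c.
Check: (v - proj_W(v)) · u_1 = 0  (should be 0).
Result: proj_W(v) = (0, 0, 0, 0).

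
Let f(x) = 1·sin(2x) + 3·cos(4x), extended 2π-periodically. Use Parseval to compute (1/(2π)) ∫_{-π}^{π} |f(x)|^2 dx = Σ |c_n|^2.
Σ |c_n|^2 = 5

Expand |f|^2 and use orthogonality of {sin(nx), cos(mx)} on [-π, π]:
  ∫_{-π}^{π} sin(nx)^2 dx = π, ∫ cos(mx)^2 dx = π, and cross terms integrate to 0.
So ∫_{-π}^{π} f(x)^2 dx = 1^2 · π + 3^2 · π = (1 + 9)π.
Divide by 2π: (1 + 9)/2 = 5.
By Parseval, this equals Σ |c_n|^2.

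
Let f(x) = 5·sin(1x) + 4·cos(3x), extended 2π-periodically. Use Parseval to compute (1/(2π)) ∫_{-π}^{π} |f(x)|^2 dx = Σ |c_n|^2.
Σ |c_n|^2 = 41/2

Expand |f|^2 and use orthogonality of {sin(nx), cos(mx)} on [-π, π]:
  ∫_{-π}^{π} sin(nx)^2 dx = π, ∫ cos(mx)^2 dx = π, and cross terms integrate to 0.
So ∫_{-π}^{π} f(x)^2 dx = 5^2 · π + 4^2 · π = (25 + 16)π.
Divide by 2π: (25 + 16)/2 = 41/2.
By Parseval, this equals Σ |c_n|^2.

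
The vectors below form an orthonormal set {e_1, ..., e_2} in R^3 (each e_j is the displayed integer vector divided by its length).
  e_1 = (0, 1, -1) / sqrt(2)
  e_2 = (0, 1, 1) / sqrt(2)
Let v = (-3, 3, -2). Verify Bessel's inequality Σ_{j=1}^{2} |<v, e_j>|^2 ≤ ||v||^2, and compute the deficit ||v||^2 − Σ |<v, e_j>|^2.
Σ |<v, e_j>|^2 = 13; ||v||^2 = 22; deficit = 9

Write each e_j = u_j / sqrt(<u_j, u_j>) where u_j is the displayed integer vector. Then <v, e_j> = <v, u_j> / sqrt(<u_j, u_j>), so |<v, e_j>|^2 = <v, u_j>^2 / <u_j, u_j>.
Coefficients: <v, e_1> = 5/sqrt(2), <v, e_2> = 1/sqrt(2).
Square and sum: Σ |<v, e_j>|^2 = 13.
Compute ||v||^2 = v·v = 22.
Deficit = 22 − 13 = 9 ≥ 0, confirming Bessel's inequality. (The deficit equals ||v − Σ <v,e_j> e_j||^2, the squared distance from v to span{e_j}.)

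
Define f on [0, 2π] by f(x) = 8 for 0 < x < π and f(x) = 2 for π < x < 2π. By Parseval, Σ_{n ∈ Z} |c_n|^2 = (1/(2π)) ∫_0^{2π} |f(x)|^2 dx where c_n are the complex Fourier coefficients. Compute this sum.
Σ |c_n|^2 = 34

Parseval equates the L^2 energy of f (normalised by 1/(2π)) with the ℓ^2 sum of its Fourier coefficients: (1/(2π)) ∫_0^{2π} |f|^2 = Σ |c_n|^2.
Compute the left side: (1/(2π)) [∫_0^π 8^2 dx + ∫_π^{2π} 2^2 dx] = (1/(2π)) · (64π + 4π) = (64 + 4)/2 = 34.
So Σ_{n ∈ Z} |c_n|^2 = 34.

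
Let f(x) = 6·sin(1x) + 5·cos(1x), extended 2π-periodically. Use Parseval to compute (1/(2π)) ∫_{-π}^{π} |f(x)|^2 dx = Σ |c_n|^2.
Σ |c_n|^2 = 61/2

Expand |f|^2 and use orthogonality of {sin(nx), cos(mx)} on [-π, π]:
  ∫_{-π}^{π} sin(nx)^2 dx = π, ∫ cos(mx)^2 dx = π, and cross terms integrate to 0.
So ∫_{-π}^{π} f(x)^2 dx = 6^2 · π + 5^2 · π = (36 + 25)π.
Divide by 2π: (36 + 25)/2 = 61/2.
By Parseval, this equals Σ |c_n|^2.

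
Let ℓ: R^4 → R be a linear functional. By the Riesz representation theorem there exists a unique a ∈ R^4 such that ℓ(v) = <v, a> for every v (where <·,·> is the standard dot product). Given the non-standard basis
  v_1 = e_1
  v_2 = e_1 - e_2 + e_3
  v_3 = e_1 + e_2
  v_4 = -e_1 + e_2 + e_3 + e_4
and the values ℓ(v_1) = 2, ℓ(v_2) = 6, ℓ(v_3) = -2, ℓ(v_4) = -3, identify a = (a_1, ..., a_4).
a = (2, -4, 0, 3)

Write a = (a_1, ..., a_4) in the standard basis. For each basis vector v_i, ℓ(v_i) = <v_i, a> is a linear equation in the a_j's. Collect the n equations into a matrix system V a = ℓ, where row i of V is v_i (expressed in the standard basis). Since V is invertible (lower-triangular with 1s on the diagonal, up to permutation), solve by back-substitution:
  V =
[[1, 0, 0, 0],
 [1, -1, 1, 0],
 [1, 1, 0, 0],
 [-1, 1, 1, 1]]
  V a = (2, 6, -2, -3)
Solving gives a = (2, -4, 0, 3).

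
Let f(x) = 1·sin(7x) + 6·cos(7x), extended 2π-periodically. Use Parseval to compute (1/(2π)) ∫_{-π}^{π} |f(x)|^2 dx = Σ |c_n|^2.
Σ |c_n|^2 = 37/2

Expand |f|^2 and use orthogonality of {sin(nx), cos(mx)} on [-π, π]:
  ∫_{-π}^{π} sin(nx)^2 dx = π, ∫ cos(mx)^2 dx = π, and cross terms integrate to 0.
So ∫_{-π}^{π} f(x)^2 dx = 1^2 · π + 6^2 · π = (1 + 36)π.
Divide by 2π: (1 + 36)/2 = 37/2.
By Parseval, this equals Σ |c_n|^2.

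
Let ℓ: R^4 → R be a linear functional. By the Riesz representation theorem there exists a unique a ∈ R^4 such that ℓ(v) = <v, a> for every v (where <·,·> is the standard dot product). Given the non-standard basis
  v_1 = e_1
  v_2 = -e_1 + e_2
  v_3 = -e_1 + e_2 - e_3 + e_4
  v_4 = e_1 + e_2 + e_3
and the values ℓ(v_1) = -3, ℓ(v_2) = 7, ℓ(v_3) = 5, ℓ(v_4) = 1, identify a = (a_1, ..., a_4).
a = (-3, 4, 0, -2)

Write a = (a_1, ..., a_4) in the standard basis. For each basis vector v_i, ℓ(v_i) = <v_i, a> is a linear equation in the a_j's. Collect the n equations into a matrix system V a = ℓ, where row i of V is v_i (expressed in the standard basis). Since V is invertible (lower-triangular with 1s on the diagonal, up to permutation), solve by back-substitution:
  V =
[[1, 0, 0, 0],
 [-1, 1, 0, 0],
 [-1, 1, -1, 1],
 [1, 1, 1, 0]]
  V a = (-3, 7, 5, 1)
Solving gives a = (-3, 4, 0, -2).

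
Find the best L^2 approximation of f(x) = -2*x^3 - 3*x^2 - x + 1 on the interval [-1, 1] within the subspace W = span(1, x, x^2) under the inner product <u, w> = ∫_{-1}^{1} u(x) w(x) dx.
g(x) = -3*x^2 - 11*x/5 + 1

The best approximation g ∈ W is the orthogonal projection of f onto W. Writing g = a_0 + a_1 x + a_2 x^2, the coefficients solve the normal equations G · a = b where
  G_{ij} = <φ_i, φ_j> and b_i = <f, φ_i>, with φ_0 = 1, φ_1 = x, φ_2 = x^2.
G =
  [2, 0, 2/3]
  [0, 2/3, 0]
  [2/3, 0, 2/5],
b = (0, -22/15, -8/15).
Solving gives a_0 = 1, a_1 = -11/5, a_2 = -3, so
  g(x) = -3*x^2 - 11*x/5 + 1.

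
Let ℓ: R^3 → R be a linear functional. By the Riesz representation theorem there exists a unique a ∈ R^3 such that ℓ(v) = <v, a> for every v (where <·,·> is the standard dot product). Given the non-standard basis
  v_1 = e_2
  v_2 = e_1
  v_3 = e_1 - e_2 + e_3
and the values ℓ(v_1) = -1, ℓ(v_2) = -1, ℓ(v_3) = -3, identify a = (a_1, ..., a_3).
a = (-1, -1, -3)

Write a = (a_1, ..., a_3) in the standard basis. For each basis vector v_i, ℓ(v_i) = <v_i, a> is a linear equation in the a_j's. Collect the n equations into a matrix system V a = ℓ, where row i of V is v_i (expressed in the standard basis). Since V is invertible (lower-triangular with 1s on the diagonal, up to permutation), solve by back-substitution:
  V =
[[0, 1, 0],
 [1, 0, 0],
 [1, -1, 1]]
  V a = (-1, -1, -3)
Solving gives a = (-1, -1, -3).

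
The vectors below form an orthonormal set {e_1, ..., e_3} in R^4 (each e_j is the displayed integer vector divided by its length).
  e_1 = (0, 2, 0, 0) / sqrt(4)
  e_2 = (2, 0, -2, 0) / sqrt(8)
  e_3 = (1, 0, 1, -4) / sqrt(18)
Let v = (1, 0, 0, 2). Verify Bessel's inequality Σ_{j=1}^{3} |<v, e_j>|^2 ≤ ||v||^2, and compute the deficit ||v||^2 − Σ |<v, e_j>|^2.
Σ |<v, e_j>|^2 = 29/9; ||v||^2 = 5; deficit = 16/9

Write each e_j = u_j / sqrt(<u_j, u_j>) where u_j is the displayed integer vector. Then <v, e_j> = <v, u_j> / sqrt(<u_j, u_j>), so |<v, e_j>|^2 = <v, u_j>^2 / <u_j, u_j>.
Coefficients: <v, e_1> = 0/sqrt(4), <v, e_2> = 2/sqrt(8), <v, e_3> = -7/sqrt(18).
Square and sum: Σ |<v, e_j>|^2 = 29/9.
Compute ||v||^2 = v·v = 5.
Deficit = 5 − 29/9 = 16/9 ≥ 0, confirming Bessel's inequality. (The deficit equals ||v − Σ <v,e_j> e_j||^2, the squared distance from v to span{e_j}.)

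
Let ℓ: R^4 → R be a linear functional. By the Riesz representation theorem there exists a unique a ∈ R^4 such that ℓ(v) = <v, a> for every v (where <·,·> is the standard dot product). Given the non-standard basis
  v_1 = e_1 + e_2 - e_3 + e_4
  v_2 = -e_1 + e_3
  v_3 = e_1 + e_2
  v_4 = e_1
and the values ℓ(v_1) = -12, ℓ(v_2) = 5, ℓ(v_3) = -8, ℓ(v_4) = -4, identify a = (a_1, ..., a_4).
a = (-4, -4, 1, -3)

Write a = (a_1, ..., a_4) in the standard basis. For each basis vector v_i, ℓ(v_i) = <v_i, a> is a linear equation in the a_j's. Collect the n equations into a matrix system V a = ℓ, where row i of V is v_i (expressed in the standard basis). Since V is invertible (lower-triangular with 1s on the diagonal, up to permutation), solve by back-substitution:
  V =
[[1, 1, -1, 1],
 [-1, 0, 1, 0],
 [1, 1, 0, 0],
 [1, 0, 0, 0]]
  V a = (-12, 5, -8, -4)
Solving gives a = (-4, -4, 1, -3).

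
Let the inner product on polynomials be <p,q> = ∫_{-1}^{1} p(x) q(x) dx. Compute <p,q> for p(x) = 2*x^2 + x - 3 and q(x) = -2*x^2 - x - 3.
<p,q> = 236/15

Expand the product: p(x)·q(x) = -4*x^4 - 4*x^3 - x^2 + 9.
∫_{-1}^{1} of each monomial x^k gives [2/(k+1) if k even, 0 if k odd]. Integrating term-by-term (or equivalently evaluating the antiderivative F(x) = -4*x^5/5 - x^4 - x^3/3 + 9*x at the endpoints):
  F(1) − F(−1) = 103/15 − (-133/15) = 236/15.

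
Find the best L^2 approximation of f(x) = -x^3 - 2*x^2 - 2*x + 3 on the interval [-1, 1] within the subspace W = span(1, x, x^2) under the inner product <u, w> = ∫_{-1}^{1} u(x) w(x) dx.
g(x) = -2*x^2 - 13*x/5 + 3

The best approximation g ∈ W is the orthogonal projection of f onto W. Writing g = a_0 + a_1 x + a_2 x^2, the coefficients solve the normal equations G · a = b where
  G_{ij} = <φ_i, φ_j> and b_i = <f, φ_i>, with φ_0 = 1, φ_1 = x, φ_2 = x^2.
G =
  [2, 0, 2/3]
  [0, 2/3, 0]
  [2/3, 0, 2/5],
b = (14/3, -26/15, 6/5).
Solving gives a_0 = 3, a_1 = -13/5, a_2 = -2, so
  g(x) = -2*x^2 - 13*x/5 + 3.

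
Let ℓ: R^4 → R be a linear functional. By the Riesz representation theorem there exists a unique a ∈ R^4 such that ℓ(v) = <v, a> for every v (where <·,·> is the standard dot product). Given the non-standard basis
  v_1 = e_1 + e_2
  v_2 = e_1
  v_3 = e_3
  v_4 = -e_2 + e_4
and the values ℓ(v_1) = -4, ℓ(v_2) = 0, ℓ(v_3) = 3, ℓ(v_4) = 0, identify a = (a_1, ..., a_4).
a = (0, -4, 3, -4)

Write a = (a_1, ..., a_4) in the standard basis. For each basis vector v_i, ℓ(v_i) = <v_i, a> is a linear equation in the a_j's. Collect the n equations into a matrix system V a = ℓ, where row i of V is v_i (expressed in the standard basis). Since V is invertible (lower-triangular with 1s on the diagonal, up to permutation), solve by back-substitution:
  V =
[[1, 1, 0, 0],
 [1, 0, 0, 0],
 [0, 0, 1, 0],
 [0, -1, 0, 1]]
  V a = (-4, 0, 3, 0)
Solving gives a = (0, -4, 3, -4).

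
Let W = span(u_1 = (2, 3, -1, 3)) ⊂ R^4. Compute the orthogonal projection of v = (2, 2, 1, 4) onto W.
proj_W(v) = (42/23, 63/23, -21/23, 63/23)

Set up U = [u_1 | ... | u_1] ∈ R^(4×1). The projector onto W = col(U) is P = U (U^T U)^(-1) U^T.
Compute U^T U =
  [23],
and U^T v = (21).
Solve U^T U · c = U^T v for the coefficients: c = (21/23). The projection is proj_W(v) = U c.
Check: (v - proj_W(v)) · u_1 = 0  (should be 0).
Result: proj_W(v) = (42/23, 63/23, -21/23, 63/23).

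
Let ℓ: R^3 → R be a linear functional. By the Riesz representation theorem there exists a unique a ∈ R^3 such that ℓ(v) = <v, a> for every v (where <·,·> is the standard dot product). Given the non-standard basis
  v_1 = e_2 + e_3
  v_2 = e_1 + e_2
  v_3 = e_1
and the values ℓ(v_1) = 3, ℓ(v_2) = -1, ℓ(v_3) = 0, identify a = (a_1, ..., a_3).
a = (0, -1, 4)

Write a = (a_1, ..., a_3) in the standard basis. For each basis vector v_i, ℓ(v_i) = <v_i, a> is a linear equation in the a_j's. Collect the n equations into a matrix system V a = ℓ, where row i of V is v_i (expressed in the standard basis). Since V is invertible (lower-triangular with 1s on the diagonal, up to permutation), solve by back-substitution:
  V =
[[0, 1, 1],
 [1, 1, 0],
 [1, 0, 0]]
  V a = (3, -1, 0)
Solving gives a = (0, -1, 4).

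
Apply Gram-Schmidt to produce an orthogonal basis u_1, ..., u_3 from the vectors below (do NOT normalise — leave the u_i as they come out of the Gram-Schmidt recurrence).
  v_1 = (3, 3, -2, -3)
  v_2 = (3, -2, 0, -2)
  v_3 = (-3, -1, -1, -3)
Orthogonal basis:
  u_1 = (3, 3, -2, -3)
  u_2 = (66/31, -89/31, 18/31, -35/31)
  u_3 = (-624/223, -233/223, -231/223, -703/223)

Apply the Gram-Schmidt recurrence
  u_1 = v_1
  u_i = v_i − Σ_{j<i} ((v_i · u_j) / (u_j · u_j)) · u_j.

Step by step this gives:
  u_1 = (3, 3, -2, -3)
  u_2 = (66/31, -89/31, 18/31, -35/31)
  u_3 = (-624/223, -233/223, -231/223, -703/223)

Orthogonality check:
  u_2 · u_1 = 0 (should be 0)
  u_3 · u_1 = 0 (should be 0)
  u_3 · u_2 = 0 (should be 0)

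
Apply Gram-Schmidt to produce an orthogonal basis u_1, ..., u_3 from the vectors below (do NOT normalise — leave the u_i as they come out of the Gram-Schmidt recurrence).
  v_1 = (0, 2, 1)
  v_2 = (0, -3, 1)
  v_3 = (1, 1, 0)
Orthogonal basis:
  u_1 = (0, 2, 1)
  u_2 = (0, -1, 2)
  u_3 = (1, 0, 0)

Apply the Gram-Schmidt recurrence
  u_1 = v_1
  u_i = v_i − Σ_{j<i} ((v_i · u_j) / (u_j · u_j)) · u_j.

Step by step this gives:
  u_1 = (0, 2, 1)
  u_2 = (0, -1, 2)
  u_3 = (1, 0, 0)

Orthogonality check:
  u_2 · u_1 = 0 (should be 0)
  u_3 · u_1 = 0 (should be 0)
  u_3 · u_2 = 0 (should be 0)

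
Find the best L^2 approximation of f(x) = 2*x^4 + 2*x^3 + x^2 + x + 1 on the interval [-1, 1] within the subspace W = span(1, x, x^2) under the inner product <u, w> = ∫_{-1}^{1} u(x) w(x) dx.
g(x) = 19*x^2/7 + 11*x/5 + 29/35

The best approximation g ∈ W is the orthogonal projection of f onto W. Writing g = a_0 + a_1 x + a_2 x^2, the coefficients solve the normal equations G · a = b where
  G_{ij} = <φ_i, φ_j> and b_i = <f, φ_i>, with φ_0 = 1, φ_1 = x, φ_2 = x^2.
G =
  [2, 0, 2/3]
  [0, 2/3, 0]
  [2/3, 0, 2/5],
b = (52/15, 22/15, 172/105).
Solving gives a_0 = 29/35, a_1 = 11/5, a_2 = 19/7, so
  g(x) = 19*x^2/7 + 11*x/5 + 29/35.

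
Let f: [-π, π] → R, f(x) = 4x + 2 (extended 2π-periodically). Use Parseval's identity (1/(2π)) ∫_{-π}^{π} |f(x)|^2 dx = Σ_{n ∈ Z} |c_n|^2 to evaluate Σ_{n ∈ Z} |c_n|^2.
Σ |c_n|^2 = 16π^2/3 + 4

Expand and integrate term by term over [-π, π]:
  ∫ (4x)^2 dx = 16·(2π^3/3); ∫ 2·4·(2)·x dx = 0 (odd integrand); ∫ 2^2 dx = 4·2π.
So (1/(2π)) ∫_{-π}^{π} (4x + 2)^2 dx = 16π^2/3 + 4 = 16π^2/3 + 4.
Parseval ⇒ Σ |c_n|^2 = 16π^2/3 + 4.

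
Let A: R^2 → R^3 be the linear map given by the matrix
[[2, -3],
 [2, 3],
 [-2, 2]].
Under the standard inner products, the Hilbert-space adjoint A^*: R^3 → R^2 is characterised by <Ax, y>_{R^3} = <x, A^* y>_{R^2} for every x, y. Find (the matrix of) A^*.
A^* = A^T =
[[2, 2, -2],
 [-3, 3, 2]]

For real matrices with standard dot products, the defining identity <Ax, y> = <x, A^* y> gives (Ax)^T y = x^T (A^*) y, i.e. x^T A^T y = x^T (A^*) y. Since this holds for all x, y, we must have A^* = A^T. Therefore
A^* =
[[2, 2, -2],
 [-3, 3, 2]].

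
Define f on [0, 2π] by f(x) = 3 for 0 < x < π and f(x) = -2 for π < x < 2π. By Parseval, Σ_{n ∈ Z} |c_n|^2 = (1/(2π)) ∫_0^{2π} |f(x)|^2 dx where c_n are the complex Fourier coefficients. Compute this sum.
Σ |c_n|^2 = 13/2

Parseval equates the L^2 energy of f (normalised by 1/(2π)) with the ℓ^2 sum of its Fourier coefficients: (1/(2π)) ∫_0^{2π} |f|^2 = Σ |c_n|^2.
Compute the left side: (1/(2π)) [∫_0^π 3^2 dx + ∫_π^{2π} (-2)^2 dx] = (1/(2π)) · (9π + 4π) = (9 + 4)/2 = 13/2.
So Σ_{n ∈ Z} |c_n|^2 = 13/2.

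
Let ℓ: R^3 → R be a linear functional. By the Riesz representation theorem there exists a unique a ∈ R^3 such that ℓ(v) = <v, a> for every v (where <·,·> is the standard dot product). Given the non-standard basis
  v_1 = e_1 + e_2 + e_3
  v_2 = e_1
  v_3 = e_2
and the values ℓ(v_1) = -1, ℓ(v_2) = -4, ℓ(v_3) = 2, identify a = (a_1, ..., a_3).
a = (-4, 2, 1)

Write a = (a_1, ..., a_3) in the standard basis. For each basis vector v_i, ℓ(v_i) = <v_i, a> is a linear equation in the a_j's. Collect the n equations into a matrix system V a = ℓ, where row i of V is v_i (expressed in the standard basis). Since V is invertible (lower-triangular with 1s on the diagonal, up to permutation), solve by back-substitution:
  V =
[[1, 1, 1],
 [1, 0, 0],
 [0, 1, 0]]
  V a = (-1, -4, 2)
Solving gives a = (-4, 2, 1).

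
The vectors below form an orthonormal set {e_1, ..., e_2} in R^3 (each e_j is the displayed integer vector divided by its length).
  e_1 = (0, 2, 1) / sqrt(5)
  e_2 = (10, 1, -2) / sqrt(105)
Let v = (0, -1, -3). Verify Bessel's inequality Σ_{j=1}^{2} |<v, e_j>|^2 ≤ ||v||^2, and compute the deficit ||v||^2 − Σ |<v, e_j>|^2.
Σ |<v, e_j>|^2 = 110/21; ||v||^2 = 10; deficit = 100/21

Write each e_j = u_j / sqrt(<u_j, u_j>) where u_j is the displayed integer vector. Then <v, e_j> = <v, u_j> / sqrt(<u_j, u_j>), so |<v, e_j>|^2 = <v, u_j>^2 / <u_j, u_j>.
Coefficients: <v, e_1> = -5/sqrt(5), <v, e_2> = 5/sqrt(105).
Square and sum: Σ |<v, e_j>|^2 = 110/21.
Compute ||v||^2 = v·v = 10.
Deficit = 10 − 110/21 = 100/21 ≥ 0, confirming Bessel's inequality. (The deficit equals ||v − Σ <v,e_j> e_j||^2, the squared distance from v to span{e_j}.)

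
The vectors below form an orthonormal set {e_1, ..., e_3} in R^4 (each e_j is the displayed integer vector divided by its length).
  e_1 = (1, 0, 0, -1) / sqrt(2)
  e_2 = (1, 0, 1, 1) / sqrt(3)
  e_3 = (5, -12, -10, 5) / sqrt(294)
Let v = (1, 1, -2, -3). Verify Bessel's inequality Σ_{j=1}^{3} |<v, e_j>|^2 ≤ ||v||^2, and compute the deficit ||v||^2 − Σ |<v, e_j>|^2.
Σ |<v, e_j>|^2 = 654/49; ||v||^2 = 15; deficit = 81/49

Write each e_j = u_j / sqrt(<u_j, u_j>) where u_j is the displayed integer vector. Then <v, e_j> = <v, u_j> / sqrt(<u_j, u_j>), so |<v, e_j>|^2 = <v, u_j>^2 / <u_j, u_j>.
Coefficients: <v, e_1> = 4/sqrt(2), <v, e_2> = -4/sqrt(3), <v, e_3> = -2/sqrt(294).
Square and sum: Σ |<v, e_j>|^2 = 654/49.
Compute ||v||^2 = v·v = 15.
Deficit = 15 − 654/49 = 81/49 ≥ 0, confirming Bessel's inequality. (The deficit equals ||v − Σ <v,e_j> e_j||^2, the squared distance from v to span{e_j}.)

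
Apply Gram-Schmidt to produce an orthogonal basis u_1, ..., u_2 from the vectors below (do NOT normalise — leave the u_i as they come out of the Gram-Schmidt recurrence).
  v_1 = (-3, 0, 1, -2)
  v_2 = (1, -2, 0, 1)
Orthogonal basis:
  u_1 = (-3, 0, 1, -2)
  u_2 = (-1/14, -2, 5/14, 2/7)

Apply the Gram-Schmidt recurrence
  u_1 = v_1
  u_i = v_i − Σ_{j<i} ((v_i · u_j) / (u_j · u_j)) · u_j.

Step by step this gives:
  u_1 = (-3, 0, 1, -2)
  u_2 = (-1/14, -2, 5/14, 2/7)

Orthogonality check:
  u_2 · u_1 = 0 (should be 0)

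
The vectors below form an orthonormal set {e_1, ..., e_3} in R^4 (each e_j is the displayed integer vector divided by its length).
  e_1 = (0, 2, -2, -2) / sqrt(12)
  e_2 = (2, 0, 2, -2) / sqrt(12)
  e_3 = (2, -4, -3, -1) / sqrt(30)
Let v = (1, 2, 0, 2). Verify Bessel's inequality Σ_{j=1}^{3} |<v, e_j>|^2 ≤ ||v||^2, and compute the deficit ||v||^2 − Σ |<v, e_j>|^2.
Σ |<v, e_j>|^2 = 37/15; ||v||^2 = 9; deficit = 98/15

Write each e_j = u_j / sqrt(<u_j, u_j>) where u_j is the displayed integer vector. Then <v, e_j> = <v, u_j> / sqrt(<u_j, u_j>), so |<v, e_j>|^2 = <v, u_j>^2 / <u_j, u_j>.
Coefficients: <v, e_1> = 0/sqrt(12), <v, e_2> = -2/sqrt(12), <v, e_3> = -8/sqrt(30).
Square and sum: Σ |<v, e_j>|^2 = 37/15.
Compute ||v||^2 = v·v = 9.
Deficit = 9 − 37/15 = 98/15 ≥ 0, confirming Bessel's inequality. (The deficit equals ||v − Σ <v,e_j> e_j||^2, the squared distance from v to span{e_j}.)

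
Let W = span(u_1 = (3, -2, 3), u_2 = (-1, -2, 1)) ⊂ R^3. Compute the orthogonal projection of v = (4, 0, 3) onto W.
proj_W(v) = (124/29, -12/29, 71/29)

Set up U = [u_1 | ... | u_2] ∈ R^(3×2). The projector onto W = col(U) is P = U (U^T U)^(-1) U^T.
Compute U^T U =
  [22, 4]
  [4, 6],
and U^T v = (21, -1).
Solve U^T U · c = U^T v for the coefficients: c = (65/58, -53/58). The projection is proj_W(v) = U c.
Check: (v - proj_W(v)) · u_1 = 0  (should be 0).
Check: (v - proj_W(v)) · u_2 = 0  (should be 0).
Result: proj_W(v) = (124/29, -12/29, 71/29).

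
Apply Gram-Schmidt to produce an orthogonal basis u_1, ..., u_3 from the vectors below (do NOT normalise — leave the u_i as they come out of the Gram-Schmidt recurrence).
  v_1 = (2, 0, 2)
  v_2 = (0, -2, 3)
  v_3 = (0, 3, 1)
Orthogonal basis:
  u_1 = (2, 0, 2)
  u_2 = (-3/2, -2, 3/2)
  u_3 = (-22/17, 33/17, 22/17)

Apply the Gram-Schmidt recurrence
  u_1 = v_1
  u_i = v_i − Σ_{j<i} ((v_i · u_j) / (u_j · u_j)) · u_j.

Step by step this gives:
  u_1 = (2, 0, 2)
  u_2 = (-3/2, -2, 3/2)
  u_3 = (-22/17, 33/17, 22/17)

Orthogonality check:
  u_2 · u_1 = 0 (should be 0)
  u_3 · u_1 = 0 (should be 0)
  u_3 · u_2 = 0 (should be 0)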